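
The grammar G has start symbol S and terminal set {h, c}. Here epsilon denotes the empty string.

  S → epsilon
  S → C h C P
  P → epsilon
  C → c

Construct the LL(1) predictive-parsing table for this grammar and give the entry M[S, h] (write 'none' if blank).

none

FIRST(P): from P→epsilon we get {epsilon}. So FIRST(P) = {epsilon}.
FIRST(C): from C→c we get {c}. So FIRST(C) = {c}.
FIRST(S): from S→epsilon we get {epsilon}; from S→C h C P we get {c}. So FIRST(S) = {epsilon, c}.
FOLLOW(S) includes $ since S is the start symbol.
FOLLOW(S): S appears on no right-hand side. Thus FOLLOW(S) = {$}.
For S → epsilon: FIRST(epsilon) = {epsilon}, so it goes in M[S, t] for t ∈ {}; since epsilon ∈ FIRST, also for every t ∈ FOLLOW(S) = {$}.
For S → C h C P: FIRST(C h C P) = {c}, so it goes in M[S, t] for t ∈ {c}.
None of these place a production in M[S, h].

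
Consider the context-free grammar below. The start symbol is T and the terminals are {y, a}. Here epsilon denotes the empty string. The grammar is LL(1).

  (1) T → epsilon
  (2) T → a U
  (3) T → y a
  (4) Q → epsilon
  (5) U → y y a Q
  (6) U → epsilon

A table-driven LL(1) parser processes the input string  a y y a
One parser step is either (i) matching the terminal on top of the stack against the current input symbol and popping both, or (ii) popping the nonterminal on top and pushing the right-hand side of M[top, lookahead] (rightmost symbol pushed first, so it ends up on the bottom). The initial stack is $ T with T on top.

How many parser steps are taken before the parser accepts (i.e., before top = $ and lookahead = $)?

     Stack      Input      Action
  1  $ T        a y y a $  expand T → a U
  2  $ U a      a y y a $  match a
  3  $ U        y y a $    expand U → y y a Q
  4  $ Q a y y  y y a $    match y
  5  $ Q a y    y a $      match y
  6  $ Q a      a $        match a
  7  $ Q        $          expand Q → epsilon
Accept reached after 7 steps.

7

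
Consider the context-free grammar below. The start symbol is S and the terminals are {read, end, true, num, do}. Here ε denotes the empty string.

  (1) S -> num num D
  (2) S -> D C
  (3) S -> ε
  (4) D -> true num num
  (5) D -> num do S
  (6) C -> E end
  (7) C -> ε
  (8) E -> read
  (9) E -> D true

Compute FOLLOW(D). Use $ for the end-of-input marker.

{$, num, read, true}

FIRST(D) = {num, true}
FIRST(S) = {ε, num, true}  (via D C)
FIRST(E) = {num, read, true}  (via D true)
FIRST(C) = {ε, num, read, true}  (via E end)
FOLLOW(S) includes $ since S is the start symbol.
FOLLOW(E): in C->E end, E is followed by end with FIRST {end}. Thus FOLLOW(E) = {end}.
FOLLOW(S): in D->num do S, the suffix after S is empty, so FOLLOW(S) ⊇ FOLLOW(D) = {$, num, read, true}. Thus FOLLOW(S) = {$, num, read, true}.
FOLLOW(D): in S->num num D, the suffix after D is empty, so FOLLOW(D) ⊇ FOLLOW(S) = {$, num, read, true}; in S->D C, D is followed by C with FIRST {ε, num, read, true}; in S->D C, the suffix after D is nullable, so FOLLOW(D) ⊇ FOLLOW(S) = {$, num, read, true}; in E->D true, D is followed by true with FIRST {true}. Thus FOLLOW(D) = {$, num, read, true}.
FOLLOW(C): in S->D C, the suffix after C is empty, so FOLLOW(C) ⊇ FOLLOW(S) = {$, num, read, true}. Thus FOLLOW(C) = {$, num, read, true}.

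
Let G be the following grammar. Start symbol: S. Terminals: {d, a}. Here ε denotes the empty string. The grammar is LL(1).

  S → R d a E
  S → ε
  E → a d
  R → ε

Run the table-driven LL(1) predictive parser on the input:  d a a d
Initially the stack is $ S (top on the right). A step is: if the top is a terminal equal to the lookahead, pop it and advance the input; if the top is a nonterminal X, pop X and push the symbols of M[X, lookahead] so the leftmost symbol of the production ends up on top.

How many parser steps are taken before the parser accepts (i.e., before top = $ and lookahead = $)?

     Stack      Input      Action
  1  $ S        d a a d $  expand S → R d a E
  2  $ E a d R  d a a d $  expand R → ε
  3  $ E a d    d a a d $  match d
  4  $ E a      a a d $    match a
  5  $ E        a d $      expand E → a d
  6  $ d a      a d $      match a
  7  $ d        d $        match d
Accept reached after 7 steps.

7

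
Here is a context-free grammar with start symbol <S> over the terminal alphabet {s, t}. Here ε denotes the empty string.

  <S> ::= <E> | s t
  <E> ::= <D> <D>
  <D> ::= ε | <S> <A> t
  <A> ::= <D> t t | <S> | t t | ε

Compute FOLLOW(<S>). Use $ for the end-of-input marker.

FIRST(<S>) = {ε, s, t}  (via <E>)
FIRST(<E>) = {ε, s, t}  (via <D> <D>)
FIRST(<D>) = {ε, s, t}  (via <S> <A> t)
FIRST(<A>) = {ε, s, t}  (via <D> t t, <S>)
FOLLOW(<S>) includes $ since <S> is the start symbol.
FOLLOW(<A>): in <D>::=<S> <A> t, <A> is followed by t with FIRST {t}. Thus FOLLOW(<A>) = {t}.
FOLLOW(<S>): in <D>::=<S> <A> t, <S> is followed by <A> t with FIRST {s, t}; in <A>::=<S>, the suffix after <S> is empty, so FOLLOW(<S>) ⊇ FOLLOW(<A>) = {t}. Thus FOLLOW(<S>) = {$, s, t}.
FOLLOW(<E>): in <S>::=<E>, the suffix after <E> is empty, so FOLLOW(<E>) ⊇ FOLLOW(<S>) = {$, s, t}. Thus FOLLOW(<E>) = {$, s, t}.
FOLLOW(<D>): in <E>::=<D> <D> (occurrence 1), <D> is followed by <D> with FIRST {ε, s, t}; in <E>::=<D> <D> (occurrence 1), the suffix after <D> is nullable, so FOLLOW(<D>) ⊇ FOLLOW(<E>) = {$, s, t}; in <E>::=<D> <D> (occurrence 2), the suffix after <D> is empty, so FOLLOW(<D>) ⊇ FOLLOW(<E>) = {$, s, t}; in <A>::=<D> t t, <D> is followed by t t with FIRST {t}. Thus FOLLOW(<D>) = {$, s, t}.

{$, s, t}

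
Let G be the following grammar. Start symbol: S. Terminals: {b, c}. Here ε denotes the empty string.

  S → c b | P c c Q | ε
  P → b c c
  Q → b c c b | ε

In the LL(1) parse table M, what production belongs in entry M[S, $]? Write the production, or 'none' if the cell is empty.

FIRST(P): from P→b c c we get {b}. So FIRST(P) = {b}.
FIRST(Q): from Q→b c c b we get {b}; from Q→ε we get {ε}. So FIRST(Q) = {ε, b}.
FIRST(S): from S→c b we get {c}; from S→P c c Q we get {b}; from S→ε we get {ε}. So FIRST(S) = {ε, b, c}.
FOLLOW(S) includes $ since S is the start symbol.
FOLLOW(S): S appears on no right-hand side. Thus FOLLOW(S) = {$}.
For S → c b: FIRST(c b) = {c}, so it goes in M[S, t] for t ∈ {c}.
For S → P c c Q: FIRST(P c c Q) = {b}, so it goes in M[S, t] for t ∈ {b}.
For S → ε: FIRST(ε) = {ε}, so it goes in M[S, t] for t ∈ {}; since ε ∈ FIRST, also for every t ∈ FOLLOW(S) = {$}.

S → ε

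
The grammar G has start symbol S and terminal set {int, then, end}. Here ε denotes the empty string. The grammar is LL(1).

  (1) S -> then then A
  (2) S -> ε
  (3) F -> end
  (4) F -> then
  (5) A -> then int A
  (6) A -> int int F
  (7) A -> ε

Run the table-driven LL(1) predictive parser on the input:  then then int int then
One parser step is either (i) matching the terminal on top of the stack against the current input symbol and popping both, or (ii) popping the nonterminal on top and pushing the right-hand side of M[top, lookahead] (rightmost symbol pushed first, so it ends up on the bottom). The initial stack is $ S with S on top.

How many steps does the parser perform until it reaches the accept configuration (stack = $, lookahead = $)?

     Stack          Input                     Action
  1  $ S            then then int int then $  expand S -> then then A
  2  $ A then then  then then int int then $  match then
  3  $ A then       then int int then $       match then
  4  $ A            int int then $            expand A -> int int F
  5  $ F int int    int int then $            match int
  6  $ F int        int then $                match int
  7  $ F            then $                    expand F -> then
  8  $ then         then $                    match then
Accept reached after 8 steps.

8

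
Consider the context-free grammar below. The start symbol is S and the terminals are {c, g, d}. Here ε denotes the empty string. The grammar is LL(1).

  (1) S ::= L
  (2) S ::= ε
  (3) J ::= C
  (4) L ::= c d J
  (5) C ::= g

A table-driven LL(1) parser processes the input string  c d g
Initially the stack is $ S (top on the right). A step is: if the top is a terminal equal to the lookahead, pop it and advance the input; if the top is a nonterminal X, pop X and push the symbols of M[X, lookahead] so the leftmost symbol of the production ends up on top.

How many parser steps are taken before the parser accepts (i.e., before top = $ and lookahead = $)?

     Stack    Input    Action
  1  $ S      c d g $  expand S ::= L
  2  $ L      c d g $  expand L ::= c d J
  3  $ J d c  c d g $  match c
  4  $ J d    d g $    match d
  5  $ J      g $      expand J ::= C
  6  $ C      g $      expand C ::= g
  7  $ g      g $      match g
Accept reached after 7 steps.

7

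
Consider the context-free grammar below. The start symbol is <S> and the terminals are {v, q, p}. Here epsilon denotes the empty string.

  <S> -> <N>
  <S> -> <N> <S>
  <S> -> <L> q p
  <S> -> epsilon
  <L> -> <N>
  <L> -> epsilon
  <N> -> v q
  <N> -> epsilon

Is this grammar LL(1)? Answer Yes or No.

FIRST(<S>) = {epsilon, q, v}
FIRST(<L>) = {epsilon, v}
FIRST(<N>) = {epsilon, v}
FOLLOW(<S>) = {$}
FOLLOW(<L>) = {q}
FOLLOW(<N>) = {$, q, v}
Cell M[<L>, q] receives both <L> -> <N> and <L> -> epsilon — the grammar is not LL(1).

No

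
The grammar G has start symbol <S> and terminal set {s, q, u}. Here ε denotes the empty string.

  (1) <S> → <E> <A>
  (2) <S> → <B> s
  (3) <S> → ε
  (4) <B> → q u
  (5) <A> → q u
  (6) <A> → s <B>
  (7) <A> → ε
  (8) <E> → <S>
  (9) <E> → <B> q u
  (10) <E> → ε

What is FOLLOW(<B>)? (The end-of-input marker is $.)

{$, q, s}

FIRST(<B>): from <B>→q u we get {q}. So FIRST(<B>) = {q}.
FIRST(<A>): from <A>→q u we get {q}; from <A>→s <B> we get {s}; from <A>→ε we get {ε}. So FIRST(<A>) = {ε, q, s}.
FIRST(<S>): from <S>→<E> <A> we get {ε, q, s}; from <S>→<B> s we get {q}; from <S>→ε we get {ε}. So FIRST(<S>) = {ε, q, s}.
FIRST(<E>): from <E>→<S> we get {ε, q, s}; from <E>→<B> q u we get {q}; from <E>→ε we get {ε}. So FIRST(<E>) = {ε, q, s}.
FOLLOW(<S>) includes $ since <S> is the start symbol.
FOLLOW(<S>): in <E>→<S>, the suffix after <S> is empty, so FOLLOW(<S>) ⊇ FOLLOW(<E>) = {$, q, s}. Thus FOLLOW(<S>) = {$, q, s}.
FOLLOW(<A>): in <S>→<E> <A>, the suffix after <A> is empty, so FOLLOW(<A>) ⊇ FOLLOW(<S>) = {$, q, s}. Thus FOLLOW(<A>) = {$, q, s}.
FOLLOW(<B>): in <S>→<B> s, <B> is followed by s with FIRST {s}; in <A>→s <B>, the suffix after <B> is empty, so FOLLOW(<B>) ⊇ FOLLOW(<A>) = {$, q, s}; in <E>→<B> q u, <B> is followed by q u with FIRST {q}. Thus FOLLOW(<B>) = {$, q, s}.
FOLLOW(<E>): in <S>→<E> <A>, <E> is followed by <A> with FIRST {ε, q, s}; in <S>→<E> <A>, the suffix after <E> is nullable, so FOLLOW(<E>) ⊇ FOLLOW(<S>) = {$, q, s}. Thus FOLLOW(<E>) = {$, q, s}.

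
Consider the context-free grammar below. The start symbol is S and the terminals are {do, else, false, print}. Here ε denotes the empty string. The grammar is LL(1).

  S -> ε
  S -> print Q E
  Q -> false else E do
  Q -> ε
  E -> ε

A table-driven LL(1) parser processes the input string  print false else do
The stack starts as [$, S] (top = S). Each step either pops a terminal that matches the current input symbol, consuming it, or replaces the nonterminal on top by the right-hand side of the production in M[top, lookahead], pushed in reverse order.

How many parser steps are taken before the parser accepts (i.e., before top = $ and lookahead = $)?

step 1: stack=$ S  input=print false else do $  — expand S -> print Q E
step 2: stack=$ E Q print  input=print false else do $  — match print
step 3: stack=$ E Q  input=false else do $  — expand Q -> false else E do
step 4: stack=$ E do E else false  input=false else do $  — match false
step 5: stack=$ E do E else  input=else do $  — match else
step 6: stack=$ E do E  input=do $  — expand E -> ε
step 7: stack=$ E do  input=do $  — match do
step 8: stack=$ E  input=$  — expand E -> ε
Accept reached after 8 steps.

8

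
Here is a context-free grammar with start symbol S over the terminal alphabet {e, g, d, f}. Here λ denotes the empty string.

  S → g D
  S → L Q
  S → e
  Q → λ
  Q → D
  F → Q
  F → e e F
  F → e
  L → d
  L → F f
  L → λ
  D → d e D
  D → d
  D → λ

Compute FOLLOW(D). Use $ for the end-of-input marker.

{$, f}

FIRST(D) = {λ, d}
FIRST(Q) = {λ, d}  (via D)
FIRST(F) = {λ, d, e}  (via Q)
FIRST(L) = {λ, d, e, f}  (via F f)
FIRST(S) = {λ, d, e, f, g}  (via L Q)
FOLLOW(S) includes $ since S is the start symbol.
FOLLOW(S): S appears on no right-hand side. Thus FOLLOW(S) = {$}.
FOLLOW(F): in F→e e F, the suffix after F is empty (adds nothing new); in L→F f, F is followed by f with FIRST {f}. Thus FOLLOW(F) = {f}.
FOLLOW(Q): in S→L Q, the suffix after Q is empty, so FOLLOW(Q) ⊇ FOLLOW(S) = {$}; in F→Q, the suffix after Q is empty, so FOLLOW(Q) ⊇ FOLLOW(F) = {f}. Thus FOLLOW(Q) = {$, f}.
FOLLOW(L): in S→L Q, L is followed by Q with FIRST {λ, d}; in S→L Q, the suffix after L is nullable, so FOLLOW(L) ⊇ FOLLOW(S) = {$}. Thus FOLLOW(L) = {$, d}.
FOLLOW(D): in S→g D, the suffix after D is empty, so FOLLOW(D) ⊇ FOLLOW(S) = {$}; in Q→D, the suffix after D is empty, so FOLLOW(D) ⊇ FOLLOW(Q) = {$, f}; in D→d e D, the suffix after D is empty (adds nothing new). Thus FOLLOW(D) = {$, f}.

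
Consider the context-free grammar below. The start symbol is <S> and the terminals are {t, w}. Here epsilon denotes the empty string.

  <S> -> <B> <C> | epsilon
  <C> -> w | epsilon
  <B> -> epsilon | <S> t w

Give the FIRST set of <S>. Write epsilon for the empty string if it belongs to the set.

FIRST(<C>): from <C>->w we get {w}; from <C>->epsilon we get {epsilon}. So FIRST(<C>) = {epsilon, w}.
FIRST(<S>): from <S>-><B> <C> we get {epsilon, t, w}; from <S>->epsilon we get {epsilon}. So FIRST(<S>) = {epsilon, t, w}.
FIRST(<B>): from <B>->epsilon we get {epsilon}; from <B>-><S> t w we get {t, w}. So FIRST(<B>) = {epsilon, t, w}.

{epsilon, t, w}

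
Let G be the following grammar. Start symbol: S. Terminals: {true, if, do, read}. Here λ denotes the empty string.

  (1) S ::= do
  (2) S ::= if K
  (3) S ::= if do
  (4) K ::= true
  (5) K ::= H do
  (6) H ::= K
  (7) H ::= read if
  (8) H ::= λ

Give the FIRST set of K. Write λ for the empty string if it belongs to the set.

{do, read, true}

FIRST(S) = {do, if}
FIRST(K) = {do, read, true}  (via H do)
FIRST(H) = {λ, do, read, true}  (via K)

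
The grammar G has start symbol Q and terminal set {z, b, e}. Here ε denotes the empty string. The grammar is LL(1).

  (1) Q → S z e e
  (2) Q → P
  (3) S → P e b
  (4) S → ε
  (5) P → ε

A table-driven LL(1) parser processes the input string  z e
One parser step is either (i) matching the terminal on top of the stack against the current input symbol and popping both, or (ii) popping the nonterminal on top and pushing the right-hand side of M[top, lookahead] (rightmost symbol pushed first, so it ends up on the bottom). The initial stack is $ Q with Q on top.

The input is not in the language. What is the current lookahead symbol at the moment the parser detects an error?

step 1: stack=$ Q  input=z e $  — expand Q → S z e e
step 2: stack=$ e e z S  input=z e $  — expand S → ε
step 3: stack=$ e e z  input=z e $  — match z
step 4: stack=$ e e  input=e $  — match e
step 5: stack=$ e  input=$  — error: top is terminal e but lookahead is $

$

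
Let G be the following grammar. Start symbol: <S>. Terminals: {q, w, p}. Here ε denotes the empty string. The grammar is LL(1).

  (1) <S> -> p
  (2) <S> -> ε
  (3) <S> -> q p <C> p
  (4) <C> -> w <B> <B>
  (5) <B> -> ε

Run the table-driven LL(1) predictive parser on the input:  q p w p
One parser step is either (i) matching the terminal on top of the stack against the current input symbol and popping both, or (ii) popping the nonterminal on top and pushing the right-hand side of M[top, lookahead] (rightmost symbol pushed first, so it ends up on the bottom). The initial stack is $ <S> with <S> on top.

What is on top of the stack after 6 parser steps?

     Stack          Input      Action
  1  $ <S>          q p w p $  expand <S> -> q p <C> p
  2  $ p <C> p q    q p w p $  match q
  3  $ p <C> p      p w p $    match p
  4  $ p <C>        w p $      expand <C> -> w <B> <B>
  5  $ p <B> <B> w  w p $      match w
  6  $ p <B> <B>    p $        expand <B> -> ε
Stack after step 6: $ p <B> (top = <B>).

<B>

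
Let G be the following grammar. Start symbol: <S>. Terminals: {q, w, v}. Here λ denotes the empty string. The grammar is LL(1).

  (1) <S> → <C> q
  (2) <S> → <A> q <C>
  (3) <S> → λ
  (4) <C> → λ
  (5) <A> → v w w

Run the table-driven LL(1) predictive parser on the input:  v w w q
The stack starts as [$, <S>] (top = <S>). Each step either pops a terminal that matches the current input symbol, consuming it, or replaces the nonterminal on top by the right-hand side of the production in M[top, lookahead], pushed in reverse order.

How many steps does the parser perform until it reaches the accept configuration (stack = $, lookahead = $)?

7

     Stack          Input      Action
  1  $ <S>          v w w q $  expand <S> → <A> q <C>
  2  $ <C> q <A>    v w w q $  expand <A> → v w w
  3  $ <C> q w w v  v w w q $  match v
  4  $ <C> q w w    w w q $    match w
  5  $ <C> q w      w q $      match w
  6  $ <C> q        q $        match q
  7  $ <C>          $          expand <C> → λ
Accept reached after 7 steps.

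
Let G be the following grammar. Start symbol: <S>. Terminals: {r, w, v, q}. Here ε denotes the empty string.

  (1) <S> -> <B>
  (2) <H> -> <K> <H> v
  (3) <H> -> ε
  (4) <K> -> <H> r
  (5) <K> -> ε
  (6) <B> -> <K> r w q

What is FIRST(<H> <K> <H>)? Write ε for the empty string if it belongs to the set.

{ε, r, v}

FIRST(<S>) = {r, v}  (via <B>)
FIRST(<H>) = {ε, r, v}  (via <K> <H> v)
FIRST(<K>) = {ε, r, v}  (via <H> r)
FIRST(<B>) = {r, v}  (via <K> r w q)
FIRST(<H> <K> <H>): take FIRST of each symbol in turn, carrying on past any symbol whose FIRST contains ε; result {ε, r, v}.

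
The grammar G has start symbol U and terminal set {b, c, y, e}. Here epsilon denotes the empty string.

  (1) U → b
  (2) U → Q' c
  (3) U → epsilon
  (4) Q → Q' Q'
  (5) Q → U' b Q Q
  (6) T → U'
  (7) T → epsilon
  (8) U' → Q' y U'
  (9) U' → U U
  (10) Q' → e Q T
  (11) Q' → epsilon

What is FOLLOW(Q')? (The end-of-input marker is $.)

{b, c, e, y}

FIRST(Q'): from Q'→e Q T we get {e}; from Q'→epsilon we get {epsilon}. So FIRST(Q') = {epsilon, e}.
FIRST(U): from U→b we get {b}; from U→Q' c we get {c, e}; from U→epsilon we get {epsilon}. So FIRST(U) = {epsilon, b, c, e}.
FIRST(U'): from U'→Q' y U' we get {e, y}; from U'→U U we get {epsilon, b, c, e}. So FIRST(U') = {epsilon, b, c, e, y}.
FIRST(Q): from Q→Q' Q' we get {epsilon, e}; from Q→U' b Q Q we get {b, c, e, y}. So FIRST(Q) = {epsilon, b, c, e, y}.
FIRST(T): from T→U' we get {epsilon, b, c, e, y}; from T→epsilon we get {epsilon}. So FIRST(T) = {epsilon, b, c, e, y}.
FOLLOW(U) includes $ since U is the start symbol.
FOLLOW(U): in U'→U U (occurrence 1), U is followed by U with FIRST {epsilon, b, c, e}; in U'→U U (occurrence 1), the suffix after U is nullable, so FOLLOW(U) ⊇ FOLLOW(U') = {b, c, e, y}; in U'→U U (occurrence 2), the suffix after U is empty, so FOLLOW(U) ⊇ FOLLOW(U') = {b, c, e, y}. Thus FOLLOW(U) = {$, b, c, e, y}.
FOLLOW(Q): in Q→U' b Q Q (occurrence 1), Q is followed by Q with FIRST {epsilon, b, c, e, y}; in Q→U' b Q Q (occurrence 1), the suffix after Q is nullable (adds nothing new); in Q→U' b Q Q (occurrence 2), the suffix after Q is empty (adds nothing new); in Q'→e Q T, Q is followed by T with FIRST {epsilon, b, c, e, y}; in Q'→e Q T, the suffix after Q is nullable, so FOLLOW(Q) ⊇ FOLLOW(Q') = {b, c, e, y}. Thus FOLLOW(Q) = {b, c, e, y}.
FOLLOW(Q'): in U→Q' c, Q' is followed by c with FIRST {c}; in Q→Q' Q' (occurrence 1), Q' is followed by Q' with FIRST {epsilon, e}; in Q→Q' Q' (occurrence 1), the suffix after Q' is nullable, so FOLLOW(Q') ⊇ FOLLOW(Q) = {b, c, e, y}; in Q→Q' Q' (occurrence 2), the suffix after Q' is empty, so FOLLOW(Q') ⊇ FOLLOW(Q) = {b, c, e, y}; in U'→Q' y U', Q' is followed by y U' with FIRST {y}. Thus FOLLOW(Q') = {b, c, e, y}.
FOLLOW(T): in Q'→e Q T, the suffix after T is empty, so FOLLOW(T) ⊇ FOLLOW(Q') = {b, c, e, y}. Thus FOLLOW(T) = {b, c, e, y}.
FOLLOW(U'): in Q→U' b Q Q, U' is followed by b Q Q with FIRST {b}; in T→U', the suffix after U' is empty, so FOLLOW(U') ⊇ FOLLOW(T) = {b, c, e, y}; in U'→Q' y U', the suffix after U' is empty (adds nothing new). Thus FOLLOW(U') = {b, c, e, y}.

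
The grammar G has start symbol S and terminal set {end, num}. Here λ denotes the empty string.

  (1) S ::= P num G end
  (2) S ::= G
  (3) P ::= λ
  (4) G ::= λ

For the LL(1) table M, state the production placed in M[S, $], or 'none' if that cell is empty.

FIRST(P): from P::=λ we get {λ}. So FIRST(P) = {λ}.
FIRST(G): from G::=λ we get {λ}. So FIRST(G) = {λ}.
FIRST(S): from S::=P num G end we get {num}; from S::=G we get {λ}. So FIRST(S) = {λ, num}.
FOLLOW(S) includes $ since S is the start symbol.
FOLLOW(S): S appears on no right-hand side. Thus FOLLOW(S) = {$}.
For S ::= P num G end: FIRST(P num G end) = {num}, so it goes in M[S, t] for t ∈ {num}.
For S ::= G: FIRST(G) = {λ}, so it goes in M[S, t] for t ∈ {}; since λ ∈ FIRST, also for every t ∈ FOLLOW(S) = {$}.

S ::= G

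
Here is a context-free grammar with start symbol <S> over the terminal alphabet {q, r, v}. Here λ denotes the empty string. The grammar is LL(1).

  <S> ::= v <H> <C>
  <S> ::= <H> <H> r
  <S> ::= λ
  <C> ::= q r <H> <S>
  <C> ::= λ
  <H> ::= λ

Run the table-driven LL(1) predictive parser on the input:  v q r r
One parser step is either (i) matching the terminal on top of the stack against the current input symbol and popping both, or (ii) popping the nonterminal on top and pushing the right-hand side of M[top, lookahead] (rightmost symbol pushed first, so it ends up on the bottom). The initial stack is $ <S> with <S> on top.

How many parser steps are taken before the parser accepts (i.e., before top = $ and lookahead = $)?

11

      Stack          Input      Action
   1  $ <S>          v q r r $  expand <S> ::= v <H> <C>
   2  $ <C> <H> v    v q r r $  match v
   3  $ <C> <H>      q r r $    expand <H> ::= λ
   4  $ <C>          q r r $    expand <C> ::= q r <H> <S>
   5  $ <S> <H> r q  q r r $    match q
   6  $ <S> <H> r    r r $      match r
   7  $ <S> <H>      r $        expand <H> ::= λ
   8  $ <S>          r $        expand <S> ::= <H> <H> r
   9  $ r <H> <H>    r $        expand <H> ::= λ
  10  $ r <H>        r $        expand <H> ::= λ
  11  $ r            r $        match r
Accept reached after 11 steps.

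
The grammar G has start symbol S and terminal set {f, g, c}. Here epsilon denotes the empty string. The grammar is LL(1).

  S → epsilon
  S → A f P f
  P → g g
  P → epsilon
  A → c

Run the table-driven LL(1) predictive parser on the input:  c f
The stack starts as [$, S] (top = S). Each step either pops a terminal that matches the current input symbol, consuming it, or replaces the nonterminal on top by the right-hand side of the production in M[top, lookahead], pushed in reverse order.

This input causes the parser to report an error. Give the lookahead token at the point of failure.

$

     Stack      Input  Action
  1  $ S        c f $  expand S → A f P f
  2  $ f P f A  c f $  expand A → c
  3  $ f P f c  c f $  match c
  4  $ f P f    f $    match f
  5  $ f P      $      error: M[P, $] is empty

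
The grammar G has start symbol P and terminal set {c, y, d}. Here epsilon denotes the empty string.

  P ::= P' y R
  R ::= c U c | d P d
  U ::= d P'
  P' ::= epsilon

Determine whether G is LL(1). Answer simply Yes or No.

Yes

FIRST(P) = {y}
FIRST(R) = {c, d}
FIRST(U) = {d}
FIRST(P') = {epsilon}
FOLLOW(P) = {$, d}
FOLLOW(R) = {$, d}
FOLLOW(U) = {c}
FOLLOW(P') = {c, y}
Each cell of M receives at most one production.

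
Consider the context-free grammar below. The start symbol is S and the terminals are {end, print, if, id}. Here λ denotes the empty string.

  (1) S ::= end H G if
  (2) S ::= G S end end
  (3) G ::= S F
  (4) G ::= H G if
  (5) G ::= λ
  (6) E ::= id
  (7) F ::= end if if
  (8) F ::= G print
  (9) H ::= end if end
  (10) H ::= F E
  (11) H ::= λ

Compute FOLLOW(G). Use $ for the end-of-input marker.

FIRST(E): from E::=id we get {id}. So FIRST(E) = {id}.
FIRST(S): from S::=end H G if we get {end}; from S::=G S end end we get {end, if, print}. So FIRST(S) = {end, if, print}.
FIRST(G): from G::=S F we get {end, if, print}; from G::=H G if we get {end, if, print}; from G::=λ we get {λ}. So FIRST(G) = {λ, end, if, print}.
FIRST(F): from F::=end if if we get {end}; from F::=G print we get {end, if, print}. So FIRST(F) = {end, if, print}.
FIRST(H): from H::=end if end we get {end}; from H::=F E we get {end, if, print}; from H::=λ we get {λ}. So FIRST(H) = {λ, end, if, print}.
FOLLOW(S) includes $ since S is the start symbol.
FOLLOW(S): in S::=G S end end, S is followed by end end with FIRST {end}; in G::=S F, S is followed by F with FIRST {end, if, print}. Thus FOLLOW(S) = {$, end, if, print}.
FOLLOW(G): in S::=end H G if, G is followed by if with FIRST {if}; in S::=G S end end, G is followed by S end end with FIRST {end, if, print}; in G::=H G if, G is followed by if with FIRST {if}; in F::=G print, G is followed by print with FIRST {print}. Thus FOLLOW(G) = {end, if, print}.
FOLLOW(F): in G::=S F, the suffix after F is empty, so FOLLOW(F) ⊇ FOLLOW(G) = {end, if, print}; in H::=F E, F is followed by E with FIRST {id}. Thus FOLLOW(F) = {end, id, if, print}.
FOLLOW(H): in S::=end H G if, H is followed by G if with FIRST {end, if, print}; in G::=H G if, H is followed by G if with FIRST {end, if, print}. Thus FOLLOW(H) = {end, if, print}.
FOLLOW(E): in H::=F E, the suffix after E is empty, so FOLLOW(E) ⊇ FOLLOW(H) = {end, if, print}. Thus FOLLOW(E) = {end, if, print}.

{end, if, print}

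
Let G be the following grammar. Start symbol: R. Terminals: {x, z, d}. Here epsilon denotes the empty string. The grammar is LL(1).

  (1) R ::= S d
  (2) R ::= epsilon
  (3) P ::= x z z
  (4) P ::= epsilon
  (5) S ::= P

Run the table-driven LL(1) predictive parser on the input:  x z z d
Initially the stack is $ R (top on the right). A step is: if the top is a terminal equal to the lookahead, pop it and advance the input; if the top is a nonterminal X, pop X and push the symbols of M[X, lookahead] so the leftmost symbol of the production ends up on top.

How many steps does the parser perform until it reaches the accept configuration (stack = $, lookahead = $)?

7

     Stack      Input      Action
  1  $ R        x z z d $  expand R ::= S d
  2  $ d S      x z z d $  expand S ::= P
  3  $ d P      x z z d $  expand P ::= x z z
  4  $ d z z x  x z z d $  match x
  5  $ d z z    z z d $    match z
  6  $ d z      z d $      match z
  7  $ d        d $        match d
Accept reached after 7 steps.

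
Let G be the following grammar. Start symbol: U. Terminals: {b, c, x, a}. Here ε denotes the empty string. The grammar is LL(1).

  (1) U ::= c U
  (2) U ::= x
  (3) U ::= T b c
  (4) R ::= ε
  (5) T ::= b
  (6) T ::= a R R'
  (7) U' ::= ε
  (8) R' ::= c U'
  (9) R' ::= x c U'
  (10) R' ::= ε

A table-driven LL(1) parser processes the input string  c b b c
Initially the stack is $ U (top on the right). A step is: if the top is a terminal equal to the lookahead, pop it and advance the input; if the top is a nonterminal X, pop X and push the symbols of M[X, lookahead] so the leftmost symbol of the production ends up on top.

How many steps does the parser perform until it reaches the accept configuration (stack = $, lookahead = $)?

step 1: stack=$ U  input=c b b c $  — expand U ::= c U
step 2: stack=$ U c  input=c b b c $  — match c
step 3: stack=$ U  input=b b c $  — expand U ::= T b c
step 4: stack=$ c b T  input=b b c $  — expand T ::= b
step 5: stack=$ c b b  input=b b c $  — match b
step 6: stack=$ c b  input=b c $  — match b
step 7: stack=$ c  input=c $  — match c
Accept reached after 7 steps.

7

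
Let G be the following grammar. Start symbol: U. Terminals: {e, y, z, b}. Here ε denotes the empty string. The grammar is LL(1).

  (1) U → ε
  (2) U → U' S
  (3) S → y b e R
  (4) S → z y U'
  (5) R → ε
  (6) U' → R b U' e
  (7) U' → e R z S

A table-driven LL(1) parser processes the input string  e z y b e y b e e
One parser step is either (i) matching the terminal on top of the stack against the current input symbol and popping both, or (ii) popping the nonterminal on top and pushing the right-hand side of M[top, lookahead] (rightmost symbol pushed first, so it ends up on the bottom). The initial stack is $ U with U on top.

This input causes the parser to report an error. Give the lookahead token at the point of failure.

      Stack        Input                Action
   1  $ U          e z y b e y b e e $  expand U → U' S
   2  $ S U'       e z y b e y b e e $  expand U' → e R z S
   3  $ S S z R e  e z y b e y b e e $  match e
   4  $ S S z R    z y b e y b e e $    expand R → ε
   5  $ S S z      z y b e y b e e $    match z
   6  $ S S        y b e y b e e $      expand S → y b e R
   7  $ S R e b y  y b e y b e e $      match y
   8  $ S R e b    b e y b e e $        match b
   9  $ S R e      e y b e e $          match e
  10  $ S R        y b e e $            expand R → ε
  11  $ S          y b e e $            expand S → y b e R
  12  $ R e b y    y b e e $            match y
  13  $ R e b      b e e $              match b
  14  $ R e        e e $                match e
  15  $ R          e $                  expand R → ε
  16  $            e $                  error: stack empty but input remains

e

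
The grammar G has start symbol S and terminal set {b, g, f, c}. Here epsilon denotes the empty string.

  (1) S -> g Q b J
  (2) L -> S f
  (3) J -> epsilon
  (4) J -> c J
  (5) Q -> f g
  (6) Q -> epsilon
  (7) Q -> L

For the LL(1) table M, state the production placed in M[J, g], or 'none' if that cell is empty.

none

FIRST(S): from S->g Q b J we get {g}. So FIRST(S) = {g}.
FIRST(J): from J->epsilon we get {epsilon}; from J->c J we get {c}. So FIRST(J) = {epsilon, c}.
FIRST(L): from L->S f we get {g}. So FIRST(L) = {g}.
FIRST(Q): from Q->f g we get {f}; from Q->epsilon we get {epsilon}; from Q->L we get {g}. So FIRST(Q) = {epsilon, f, g}.
FOLLOW(S) includes $ since S is the start symbol.
FOLLOW(S): in L->S f, S is followed by f with FIRST {f}. Thus FOLLOW(S) = {$, f}.
FOLLOW(J): in S->g Q b J, the suffix after J is empty, so FOLLOW(J) ⊇ FOLLOW(S) = {$, f}; in J->c J, the suffix after J is empty (adds nothing new). Thus FOLLOW(J) = {$, f}.
For J -> epsilon: FIRST(epsilon) = {epsilon}, so it goes in M[J, t] for t ∈ {}; since epsilon ∈ FIRST, also for every t ∈ FOLLOW(J) = {$, f}.
For J -> c J: FIRST(c J) = {c}, so it goes in M[J, t] for t ∈ {c}.
None of these place a production in M[J, g].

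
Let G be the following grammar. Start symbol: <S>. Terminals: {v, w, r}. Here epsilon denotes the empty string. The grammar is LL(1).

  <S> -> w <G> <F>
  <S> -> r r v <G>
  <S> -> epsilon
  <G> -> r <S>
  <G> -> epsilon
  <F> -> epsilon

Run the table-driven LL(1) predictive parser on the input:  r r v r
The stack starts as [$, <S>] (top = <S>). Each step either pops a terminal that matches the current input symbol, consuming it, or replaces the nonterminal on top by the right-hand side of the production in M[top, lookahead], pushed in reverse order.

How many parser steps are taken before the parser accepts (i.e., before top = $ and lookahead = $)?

7

     Stack        Input      Action
  1  $ <S>        r r v r $  expand <S> -> r r v <G>
  2  $ <G> v r r  r r v r $  match r
  3  $ <G> v r    r v r $    match r
  4  $ <G> v      v r $      match v
  5  $ <G>        r $        expand <G> -> r <S>
  6  $ <S> r      r $        match r
  7  $ <S>        $          expand <S> -> epsilon
Accept reached after 7 steps.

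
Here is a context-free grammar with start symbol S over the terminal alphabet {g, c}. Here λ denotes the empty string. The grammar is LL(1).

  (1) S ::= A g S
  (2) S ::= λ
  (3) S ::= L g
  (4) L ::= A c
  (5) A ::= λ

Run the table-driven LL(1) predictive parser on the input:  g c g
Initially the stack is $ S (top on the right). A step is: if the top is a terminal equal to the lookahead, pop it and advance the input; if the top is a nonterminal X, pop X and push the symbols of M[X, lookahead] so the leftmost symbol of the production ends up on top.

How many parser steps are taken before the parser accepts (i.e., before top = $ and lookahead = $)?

8

step 1: stack=$ S  input=g c g $  — expand S ::= A g S
step 2: stack=$ S g A  input=g c g $  — expand A ::= λ
step 3: stack=$ S g  input=g c g $  — match g
step 4: stack=$ S  input=c g $  — expand S ::= L g
step 5: stack=$ g L  input=c g $  — expand L ::= A c
step 6: stack=$ g c A  input=c g $  — expand A ::= λ
step 7: stack=$ g c  input=c g $  — match c
step 8: stack=$ g  input=g $  — match g
Accept reached after 8 steps.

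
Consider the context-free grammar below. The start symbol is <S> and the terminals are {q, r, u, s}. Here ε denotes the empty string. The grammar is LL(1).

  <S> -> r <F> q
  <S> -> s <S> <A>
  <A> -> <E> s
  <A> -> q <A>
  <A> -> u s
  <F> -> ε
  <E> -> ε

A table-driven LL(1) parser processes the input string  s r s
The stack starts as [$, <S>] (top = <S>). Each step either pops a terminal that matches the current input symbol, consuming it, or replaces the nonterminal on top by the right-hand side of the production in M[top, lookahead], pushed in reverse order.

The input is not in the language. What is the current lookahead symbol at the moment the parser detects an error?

step 1: stack=$ <S>  input=s r s $  — expand <S> -> s <S> <A>
step 2: stack=$ <A> <S> s  input=s r s $  — match s
step 3: stack=$ <A> <S>  input=r s $  — expand <S> -> r <F> q
step 4: stack=$ <A> q <F> r  input=r s $  — match r
step 5: stack=$ <A> q <F>  input=s $  — error: M[<F>, s] is empty

s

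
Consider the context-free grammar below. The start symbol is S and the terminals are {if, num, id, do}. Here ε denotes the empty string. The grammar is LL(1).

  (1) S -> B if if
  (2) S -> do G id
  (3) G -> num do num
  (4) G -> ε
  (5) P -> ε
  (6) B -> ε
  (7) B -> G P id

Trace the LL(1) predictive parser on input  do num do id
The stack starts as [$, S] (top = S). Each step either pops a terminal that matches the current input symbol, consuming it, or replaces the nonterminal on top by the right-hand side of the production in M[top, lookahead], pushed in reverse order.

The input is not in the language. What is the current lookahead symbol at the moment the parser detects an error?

step 1: stack=$ S  input=do num do id $  — expand S -> do G id
step 2: stack=$ id G do  input=do num do id $  — match do
step 3: stack=$ id G  input=num do id $  — expand G -> num do num
step 4: stack=$ id num do num  input=num do id $  — match num
step 5: stack=$ id num do  input=do id $  — match do
step 6: stack=$ id num  input=id $  — error: top is terminal num but lookahead is id

id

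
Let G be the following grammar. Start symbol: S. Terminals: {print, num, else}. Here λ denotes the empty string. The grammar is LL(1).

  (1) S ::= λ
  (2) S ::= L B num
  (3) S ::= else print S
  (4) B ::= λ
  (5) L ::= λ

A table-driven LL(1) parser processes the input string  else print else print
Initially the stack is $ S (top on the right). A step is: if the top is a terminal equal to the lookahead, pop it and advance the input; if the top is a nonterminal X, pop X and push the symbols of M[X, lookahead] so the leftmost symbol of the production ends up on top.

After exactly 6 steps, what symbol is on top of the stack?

     Stack           Input                    Action
  1  $ S             else print else print $  expand S ::= else print S
  2  $ S print else  else print else print $  match else
  3  $ S print       print else print $       match print
  4  $ S             else print $             expand S ::= else print S
  5  $ S print else  else print $             match else
  6  $ S print       print $                  match print
Stack after step 6: $ S (top = S).

S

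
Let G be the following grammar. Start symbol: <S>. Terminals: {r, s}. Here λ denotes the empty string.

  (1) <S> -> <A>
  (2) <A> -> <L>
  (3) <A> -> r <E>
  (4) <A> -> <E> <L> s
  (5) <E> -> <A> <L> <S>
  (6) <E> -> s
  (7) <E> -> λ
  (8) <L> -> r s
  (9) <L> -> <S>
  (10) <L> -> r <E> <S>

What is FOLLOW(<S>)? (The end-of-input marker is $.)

{$, r, s}

FIRST(<S>) = {r, s}  (via <A>)
FIRST(<L>) = {r, s}  (via <S>)
FIRST(<A>) = {r, s}  (via <L>, <E> <L> s)
FIRST(<E>) = {λ, r, s}  (via <A> <L> <S>)
FOLLOW(<S>) includes $ since <S> is the start symbol.
FOLLOW(<S>): in <E>-><A> <L> <S>, the suffix after <S> is empty, so FOLLOW(<S>) ⊇ FOLLOW(<E>) = {$, r, s}; in <L>-><S>, the suffix after <S> is empty, so FOLLOW(<S>) ⊇ FOLLOW(<L>) = {$, r, s}; in <L>->r <E> <S>, the suffix after <S> is empty, so FOLLOW(<S>) ⊇ FOLLOW(<L>) = {$, r, s}. Thus FOLLOW(<S>) = {$, r, s}.
FOLLOW(<A>): in <S>-><A>, the suffix after <A> is empty, so FOLLOW(<A>) ⊇ FOLLOW(<S>) = {$, r, s}; in <E>-><A> <L> <S>, <A> is followed by <L> <S> with FIRST {r, s}. Thus FOLLOW(<A>) = {$, r, s}.
FOLLOW(<E>): in <A>->r <E>, the suffix after <E> is empty, so FOLLOW(<E>) ⊇ FOLLOW(<A>) = {$, r, s}; in <A>-><E> <L> s, <E> is followed by <L> s with FIRST {r, s}; in <L>->r <E> <S>, <E> is followed by <S> with FIRST {r, s}. Thus FOLLOW(<E>) = {$, r, s}.
FOLLOW(<L>): in <A>-><L>, the suffix after <L> is empty, so FOLLOW(<L>) ⊇ FOLLOW(<A>) = {$, r, s}; in <A>-><E> <L> s, <L> is followed by s with FIRST {s}; in <E>-><A> <L> <S>, <L> is followed by <S> with FIRST {r, s}. Thus FOLLOW(<L>) = {$, r, s}.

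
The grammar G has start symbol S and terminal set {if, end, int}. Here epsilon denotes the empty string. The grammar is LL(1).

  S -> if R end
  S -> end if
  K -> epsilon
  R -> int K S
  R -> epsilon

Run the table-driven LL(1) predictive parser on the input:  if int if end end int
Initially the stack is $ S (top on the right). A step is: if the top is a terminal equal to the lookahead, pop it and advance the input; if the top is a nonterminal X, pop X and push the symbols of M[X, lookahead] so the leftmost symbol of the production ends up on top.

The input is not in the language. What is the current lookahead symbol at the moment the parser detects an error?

int

      Stack           Input                    Action
   1  $ S             if int if end end int $  expand S -> if R end
   2  $ end R if      if int if end end int $  match if
   3  $ end R         int if end end int $     expand R -> int K S
   4  $ end S K int   int if end end int $     match int
   5  $ end S K       if end end int $         expand K -> epsilon
   6  $ end S         if end end int $         expand S -> if R end
   7  $ end end R if  if end end int $         match if
   8  $ end end R     end end int $            expand R -> epsilon
   9  $ end end       end end int $            match end
  10  $ end           end int $                match end
  11  $               int $                    error: stack empty but input remains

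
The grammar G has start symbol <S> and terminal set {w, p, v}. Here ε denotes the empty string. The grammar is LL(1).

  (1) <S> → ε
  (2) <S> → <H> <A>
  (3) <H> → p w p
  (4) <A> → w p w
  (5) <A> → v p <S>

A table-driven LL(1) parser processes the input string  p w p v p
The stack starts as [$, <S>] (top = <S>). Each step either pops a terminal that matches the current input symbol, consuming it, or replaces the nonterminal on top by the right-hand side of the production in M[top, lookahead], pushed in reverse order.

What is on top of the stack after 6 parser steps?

v

step 1: stack=$ <S>  input=p w p v p $  — expand <S> → <H> <A>
step 2: stack=$ <A> <H>  input=p w p v p $  — expand <H> → p w p
step 3: stack=$ <A> p w p  input=p w p v p $  — match p
step 4: stack=$ <A> p w  input=w p v p $  — match w
step 5: stack=$ <A> p  input=p v p $  — match p
step 6: stack=$ <A>  input=v p $  — expand <A> → v p <S>
Stack after step 6: $ <S> p v (top = v).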